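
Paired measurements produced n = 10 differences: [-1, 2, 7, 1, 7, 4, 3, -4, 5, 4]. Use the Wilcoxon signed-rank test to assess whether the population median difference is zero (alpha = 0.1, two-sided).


Step 1: Drop any zero differences (none here) and take |d_i|.
|d| = [1, 2, 7, 1, 7, 4, 3, 4, 5, 4]
Step 2: Midrank |d_i| (ties get averaged ranks).
ranks: |1|->1.5, |2|->3, |7|->9.5, |1|->1.5, |7|->9.5, |4|->6, |3|->4, |4|->6, |5|->8, |4|->6
Step 3: Attach original signs; sum ranks with positive sign and with negative sign.
W+ = 3 + 9.5 + 1.5 + 9.5 + 6 + 4 + 8 + 6 = 47.5
W- = 1.5 + 6 = 7.5
(Check: W+ + W- = 55 should equal n(n+1)/2 = 55.)
Step 4: Test statistic W = min(W+, W-) = 7.5.
Step 5: Ties in |d|, so use the tie-corrected normal approximation.
        E[W] = n(n+1)/4 = 10*11/4 = 27.5.
        Tie groups: |d|=1 (t=2), |d|=4 (t=3), |d|=7 (t=2); sum(t^3 - t) = 36.
        Var[W] = n(n+1)(2n+1)/24 - sum(t^3-t)/48 = 2310/24 - 36/48 = 95.5.
        z = (W - E[W]) / sqrt(Var[W]) = (7.5 - 27.5) / 9.7724 = -2.0466.
        Two-sided p = 2*Phi(z) = 0.040700.
Step 6: alpha = 0.1. reject H0.

W+ = 47.5, W- = 7.5, W = min = 7.5, p = 0.040700, reject H0.


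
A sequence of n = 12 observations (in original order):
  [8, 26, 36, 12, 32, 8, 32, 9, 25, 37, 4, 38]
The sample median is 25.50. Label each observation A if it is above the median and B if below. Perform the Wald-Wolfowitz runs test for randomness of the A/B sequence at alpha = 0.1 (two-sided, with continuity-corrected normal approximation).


Step 1: Compute median = 25.50; label A = above, B = below.
Labels in order: BAABABABBABA  (n_A = 6, n_B = 6)
Step 2: Count runs R = 10.
Step 3: Under H0 (random ordering), E[R] = 2*n_A*n_B/(n_A+n_B) + 1 = 2*6*6/12 + 1 = 7.0000.
        Var[R] = 2*n_A*n_B*(2*n_A*n_B - n_A - n_B) / ((n_A+n_B)^2 * (n_A+n_B-1)) = 4320/1584 = 2.7273.
        SD[R] = 1.6514.
Step 4: Continuity-corrected z = (R - 0.5 - E[R]) / SD[R] = (10 - 0.5 - 7.0000) / 1.6514 = 1.5138.
Step 5: Two-sided p-value via normal approximation = 2*(1 - Phi(|z|)) = 0.130070.
Step 6: alpha = 0.1. fail to reject H0.

R = 10, z = 1.5138, p = 0.130070, fail to reject H0.


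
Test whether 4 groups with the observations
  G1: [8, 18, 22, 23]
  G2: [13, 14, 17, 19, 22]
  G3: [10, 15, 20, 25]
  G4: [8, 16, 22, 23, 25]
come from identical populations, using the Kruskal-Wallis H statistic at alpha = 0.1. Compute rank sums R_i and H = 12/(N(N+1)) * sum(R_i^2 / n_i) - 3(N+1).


Step 1: Combine all N = 18 observations and assign midranks.
sorted (value, group, rank): (8,G1,1.5), (8,G4,1.5), (10,G3,3), (13,G2,4), (14,G2,5), (15,G3,6), (16,G4,7), (17,G2,8), (18,G1,9), (19,G2,10), (20,G3,11), (22,G1,13), (22,G2,13), (22,G4,13), (23,G1,15.5), (23,G4,15.5), (25,G3,17.5), (25,G4,17.5)
Step 2: Sum ranks within each group.
R_1 = 39 (n_1 = 4)
R_2 = 40 (n_2 = 5)
R_3 = 37.5 (n_3 = 4)
R_4 = 54.5 (n_4 = 5)
Step 3: H = 12/(N(N+1)) * sum(R_i^2/n_i) - 3(N+1)
     = 12/(18*19) * (39^2/4 + 40^2/5 + 37.5^2/4 + 54.5^2/5) - 3*19
     = 0.035088 * 1645.86 - 57
     = 0.749561.
Step 4: Ties present; correction factor C = 1 - 42/(18^3 - 18) = 0.992776. Corrected H = 0.749561 / 0.992776 = 0.755016.
Step 5: Under H0, H ~ chi^2(3); p-value = 0.860194.
Step 6: alpha = 0.1. fail to reject H0.

H = 0.7550, df = 3, p = 0.860194, fail to reject H0.


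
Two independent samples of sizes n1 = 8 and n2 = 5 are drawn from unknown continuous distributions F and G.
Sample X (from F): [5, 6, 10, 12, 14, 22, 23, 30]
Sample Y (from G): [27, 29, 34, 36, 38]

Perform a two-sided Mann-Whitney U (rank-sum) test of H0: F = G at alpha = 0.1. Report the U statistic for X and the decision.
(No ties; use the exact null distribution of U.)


Step 1: Combine and sort all 13 observations; assign midranks.
sorted (value, group): (5,X), (6,X), (10,X), (12,X), (14,X), (22,X), (23,X), (27,Y), (29,Y), (30,X), (34,Y), (36,Y), (38,Y)
ranks: 5->1, 6->2, 10->3, 12->4, 14->5, 22->6, 23->7, 27->8, 29->9, 30->10, 34->11, 36->12, 38->13
Step 2: Rank sum for X: R1 = 1 + 2 + 3 + 4 + 5 + 6 + 7 + 10 = 38.
Step 3: U_X = R1 - n1(n1+1)/2 = 38 - 8*9/2 = 38 - 36 = 2.
       U_Y = n1*n2 - U_X = 40 - 2 = 38.
Step 4: No ties, so the exact null distribution of U (based on enumerating the C(13,8) = 1287 equally likely rank assignments) gives the two-sided p-value.
Step 5: p-value = 0.006216; compare to alpha = 0.1. reject H0.

U_X = 2, p = 0.006216, reject H0 at alpha = 0.1.


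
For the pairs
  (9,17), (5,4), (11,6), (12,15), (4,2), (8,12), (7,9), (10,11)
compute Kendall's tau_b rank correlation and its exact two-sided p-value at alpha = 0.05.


Step 1: Enumerate the 28 unordered pairs (i,j) with i<j and classify each by sign(x_j-x_i) * sign(y_j-y_i).
  (1,2):dx=-4,dy=-13->C; (1,3):dx=+2,dy=-11->D; (1,4):dx=+3,dy=-2->D; (1,5):dx=-5,dy=-15->C
  (1,6):dx=-1,dy=-5->C; (1,7):dx=-2,dy=-8->C; (1,8):dx=+1,dy=-6->D; (2,3):dx=+6,dy=+2->C
  (2,4):dx=+7,dy=+11->C; (2,5):dx=-1,dy=-2->C; (2,6):dx=+3,dy=+8->C; (2,7):dx=+2,dy=+5->C
  (2,8):dx=+5,dy=+7->C; (3,4):dx=+1,dy=+9->C; (3,5):dx=-7,dy=-4->C; (3,6):dx=-3,dy=+6->D
  (3,7):dx=-4,dy=+3->D; (3,8):dx=-1,dy=+5->D; (4,5):dx=-8,dy=-13->C; (4,6):dx=-4,dy=-3->C
  (4,7):dx=-5,dy=-6->C; (4,8):dx=-2,dy=-4->C; (5,6):dx=+4,dy=+10->C; (5,7):dx=+3,dy=+7->C
  (5,8):dx=+6,dy=+9->C; (6,7):dx=-1,dy=-3->C; (6,8):dx=+2,dy=-1->D; (7,8):dx=+3,dy=+2->C
Step 2: C = 21, D = 7, total pairs = 28.
Step 3: tau = (C - D)/(n(n-1)/2) = (21 - 7)/28 = 0.500000.
Step 4: Exact two-sided p-value (enumerate n! = 40320 permutations of y under H0): p = 0.108681.
Step 5: alpha = 0.05. fail to reject H0.

tau_b = 0.5000 (C=21, D=7), p = 0.108681, fail to reject H0.


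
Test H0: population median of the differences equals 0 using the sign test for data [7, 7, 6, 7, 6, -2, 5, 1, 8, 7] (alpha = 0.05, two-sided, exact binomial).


Step 1: Discard zero differences. Original n = 10; n_eff = number of nonzero differences = 10.
Nonzero differences (with sign): +7, +7, +6, +7, +6, -2, +5, +1, +8, +7
Step 2: Count signs: positive = 9, negative = 1.
Step 3: Under H0: P(positive) = 0.5, so the number of positives S ~ Bin(10, 0.5).
Step 4: Two-sided exact p-value = sum of Bin(10,0.5) probabilities at or below the observed probability = 0.021484.
Step 5: alpha = 0.05. reject H0.

n_eff = 10, pos = 9, neg = 1, p = 0.021484, reject H0.


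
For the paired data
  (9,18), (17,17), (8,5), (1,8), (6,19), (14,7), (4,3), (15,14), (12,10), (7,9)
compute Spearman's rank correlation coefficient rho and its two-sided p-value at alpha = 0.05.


Step 1: Rank x and y separately (midranks; no ties here).
rank(x): 9->6, 17->10, 8->5, 1->1, 6->3, 14->8, 4->2, 15->9, 12->7, 7->4
rank(y): 18->9, 17->8, 5->2, 8->4, 19->10, 7->3, 3->1, 14->7, 10->6, 9->5
Step 2: d_i = R_x(i) - R_y(i); compute d_i^2.
  (6-9)^2=9, (10-8)^2=4, (5-2)^2=9, (1-4)^2=9, (3-10)^2=49, (8-3)^2=25, (2-1)^2=1, (9-7)^2=4, (7-6)^2=1, (4-5)^2=1
sum(d^2) = 112.
Step 3: rho = 1 - 6*112 / (10*(10^2 - 1)) = 1 - 672/990 = 0.321212.
Step 4: Under H0, t = rho * sqrt((n-2)/(1-rho^2)) = 0.9594 ~ t(8).
Step 5: Two-sided p-value from the t-distribution with 8 df = 0.365468.
Step 6: alpha = 0.05. fail to reject H0.

rho = 0.3212, p = 0.365468, fail to reject H0 at alpha = 0.05.


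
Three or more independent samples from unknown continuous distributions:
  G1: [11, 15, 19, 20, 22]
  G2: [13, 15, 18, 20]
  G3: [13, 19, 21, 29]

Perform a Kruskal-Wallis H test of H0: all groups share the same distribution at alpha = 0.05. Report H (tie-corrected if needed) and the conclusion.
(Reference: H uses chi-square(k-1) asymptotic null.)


Step 1: Combine all N = 13 observations and assign midranks.
sorted (value, group, rank): (11,G1,1), (13,G2,2.5), (13,G3,2.5), (15,G1,4.5), (15,G2,4.5), (18,G2,6), (19,G1,7.5), (19,G3,7.5), (20,G1,9.5), (20,G2,9.5), (21,G3,11), (22,G1,12), (29,G3,13)
Step 2: Sum ranks within each group.
R_1 = 34.5 (n_1 = 5)
R_2 = 22.5 (n_2 = 4)
R_3 = 34 (n_3 = 4)
Step 3: H = 12/(N(N+1)) * sum(R_i^2/n_i) - 3(N+1)
     = 12/(13*14) * (34.5^2/5 + 22.5^2/4 + 34^2/4) - 3*14
     = 0.065934 * 653.612 - 42
     = 1.095330.
Step 4: Ties present; correction factor C = 1 - 24/(13^3 - 13) = 0.989011. Corrected H = 1.095330 / 0.989011 = 1.107500.
Step 5: Under H0, H ~ chi^2(2); p-value = 0.574790.
Step 6: alpha = 0.05. fail to reject H0.

H = 1.1075, df = 2, p = 0.574790, fail to reject H0.


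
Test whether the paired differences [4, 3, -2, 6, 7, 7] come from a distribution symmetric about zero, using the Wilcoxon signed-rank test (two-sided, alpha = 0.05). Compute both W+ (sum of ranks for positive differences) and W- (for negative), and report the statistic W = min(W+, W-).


Step 1: Drop any zero differences (none here) and take |d_i|.
|d| = [4, 3, 2, 6, 7, 7]
Step 2: Midrank |d_i| (ties get averaged ranks).
ranks: |4|->3, |3|->2, |2|->1, |6|->4, |7|->5.5, |7|->5.5
Step 3: Attach original signs; sum ranks with positive sign and with negative sign.
W+ = 3 + 2 + 4 + 5.5 + 5.5 = 20
W- = 1 = 1
(Check: W+ + W- = 21 should equal n(n+1)/2 = 21.)
Step 4: Test statistic W = min(W+, W-) = 1.
Step 5: Ties in |d|, so use the tie-corrected normal approximation.
        E[W] = n(n+1)/4 = 6*7/4 = 10.5.
        Tie groups: |d|=7 (t=2); sum(t^3 - t) = 6.
        Var[W] = n(n+1)(2n+1)/24 - sum(t^3-t)/48 = 546/24 - 6/48 = 22.625.
        z = (W - E[W]) / sqrt(Var[W]) = (1 - 10.5) / 4.7566 = -1.9972.
        Two-sided p = 2*Phi(z) = 0.045800.
Step 6: alpha = 0.05. reject H0.

W+ = 20, W- = 1, W = min = 1, p = 0.045800, reject H0.


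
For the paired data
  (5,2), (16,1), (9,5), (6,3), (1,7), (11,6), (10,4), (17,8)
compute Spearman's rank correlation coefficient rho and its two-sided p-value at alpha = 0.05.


Step 1: Rank x and y separately (midranks; no ties here).
rank(x): 5->2, 16->7, 9->4, 6->3, 1->1, 11->6, 10->5, 17->8
rank(y): 2->2, 1->1, 5->5, 3->3, 7->7, 6->6, 4->4, 8->8
Step 2: d_i = R_x(i) - R_y(i); compute d_i^2.
  (2-2)^2=0, (7-1)^2=36, (4-5)^2=1, (3-3)^2=0, (1-7)^2=36, (6-6)^2=0, (5-4)^2=1, (8-8)^2=0
sum(d^2) = 74.
Step 3: rho = 1 - 6*74 / (8*(8^2 - 1)) = 1 - 444/504 = 0.119048.
Step 4: Under H0, t = rho * sqrt((n-2)/(1-rho^2)) = 0.2937 ~ t(6).
Step 5: Two-sided p-value from the t-distribution with 6 df = 0.778886.
Step 6: alpha = 0.05. fail to reject H0.

rho = 0.1190, p = 0.778886, fail to reject H0 at alpha = 0.05.


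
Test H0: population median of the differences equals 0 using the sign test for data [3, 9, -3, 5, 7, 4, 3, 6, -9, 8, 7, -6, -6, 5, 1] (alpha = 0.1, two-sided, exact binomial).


Step 1: Discard zero differences. Original n = 15; n_eff = number of nonzero differences = 15.
Nonzero differences (with sign): +3, +9, -3, +5, +7, +4, +3, +6, -9, +8, +7, -6, -6, +5, +1
Step 2: Count signs: positive = 11, negative = 4.
Step 3: Under H0: P(positive) = 0.5, so the number of positives S ~ Bin(15, 0.5).
Step 4: Two-sided exact p-value = sum of Bin(15,0.5) probabilities at or below the observed probability = 0.118469.
Step 5: alpha = 0.1. fail to reject H0.

n_eff = 15, pos = 11, neg = 4, p = 0.118469, fail to reject H0.


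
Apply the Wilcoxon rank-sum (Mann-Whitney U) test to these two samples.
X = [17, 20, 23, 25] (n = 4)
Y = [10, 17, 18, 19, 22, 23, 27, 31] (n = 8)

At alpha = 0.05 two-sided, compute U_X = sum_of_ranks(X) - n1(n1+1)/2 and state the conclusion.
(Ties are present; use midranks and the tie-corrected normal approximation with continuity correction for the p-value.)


Step 1: Combine and sort all 12 observations; assign midranks.
sorted (value, group): (10,Y), (17,X), (17,Y), (18,Y), (19,Y), (20,X), (22,Y), (23,X), (23,Y), (25,X), (27,Y), (31,Y)
ranks: 10->1, 17->2.5, 17->2.5, 18->4, 19->5, 20->6, 22->7, 23->8.5, 23->8.5, 25->10, 27->11, 31->12
Step 2: Rank sum for X: R1 = 2.5 + 6 + 8.5 + 10 = 27.
Step 3: U_X = R1 - n1(n1+1)/2 = 27 - 4*5/2 = 27 - 10 = 17.
       U_Y = n1*n2 - U_X = 32 - 17 = 15.
Step 4: Ties are present, so use the tie-corrected normal approximation (with continuity correction) for the p-value.
Step 5: p-value = 0.932087; compare to alpha = 0.05. fail to reject H0.

U_X = 17, p = 0.932087, fail to reject H0 at alpha = 0.05.


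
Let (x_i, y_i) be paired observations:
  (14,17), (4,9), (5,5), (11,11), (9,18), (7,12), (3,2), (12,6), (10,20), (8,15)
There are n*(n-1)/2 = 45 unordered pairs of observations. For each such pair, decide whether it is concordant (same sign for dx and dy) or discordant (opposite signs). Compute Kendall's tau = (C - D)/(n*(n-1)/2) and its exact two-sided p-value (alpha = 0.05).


Step 1: Enumerate the 45 unordered pairs (i,j) with i<j and classify each by sign(x_j-x_i) * sign(y_j-y_i).
  (1,2):dx=-10,dy=-8->C; (1,3):dx=-9,dy=-12->C; (1,4):dx=-3,dy=-6->C; (1,5):dx=-5,dy=+1->D
  (1,6):dx=-7,dy=-5->C; (1,7):dx=-11,dy=-15->C; (1,8):dx=-2,dy=-11->C; (1,9):dx=-4,dy=+3->D
  (1,10):dx=-6,dy=-2->C; (2,3):dx=+1,dy=-4->D; (2,4):dx=+7,dy=+2->C; (2,5):dx=+5,dy=+9->C
  (2,6):dx=+3,dy=+3->C; (2,7):dx=-1,dy=-7->C; (2,8):dx=+8,dy=-3->D; (2,9):dx=+6,dy=+11->C
  (2,10):dx=+4,dy=+6->C; (3,4):dx=+6,dy=+6->C; (3,5):dx=+4,dy=+13->C; (3,6):dx=+2,dy=+7->C
  (3,7):dx=-2,dy=-3->C; (3,8):dx=+7,dy=+1->C; (3,9):dx=+5,dy=+15->C; (3,10):dx=+3,dy=+10->C
  (4,5):dx=-2,dy=+7->D; (4,6):dx=-4,dy=+1->D; (4,7):dx=-8,dy=-9->C; (4,8):dx=+1,dy=-5->D
  (4,9):dx=-1,dy=+9->D; (4,10):dx=-3,dy=+4->D; (5,6):dx=-2,dy=-6->C; (5,7):dx=-6,dy=-16->C
  (5,8):dx=+3,dy=-12->D; (5,9):dx=+1,dy=+2->C; (5,10):dx=-1,dy=-3->C; (6,7):dx=-4,dy=-10->C
  (6,8):dx=+5,dy=-6->D; (6,9):dx=+3,dy=+8->C; (6,10):dx=+1,dy=+3->C; (7,8):dx=+9,dy=+4->C
  (7,9):dx=+7,dy=+18->C; (7,10):dx=+5,dy=+13->C; (8,9):dx=-2,dy=+14->D; (8,10):dx=-4,dy=+9->D
  (9,10):dx=-2,dy=-5->C
Step 2: C = 32, D = 13, total pairs = 45.
Step 3: tau = (C - D)/(n(n-1)/2) = (32 - 13)/45 = 0.422222.
Step 4: Exact two-sided p-value (enumerate n! = 3628800 permutations of y under H0): p = 0.108313.
Step 5: alpha = 0.05. fail to reject H0.

tau_b = 0.4222 (C=32, D=13), p = 0.108313, fail to reject H0.


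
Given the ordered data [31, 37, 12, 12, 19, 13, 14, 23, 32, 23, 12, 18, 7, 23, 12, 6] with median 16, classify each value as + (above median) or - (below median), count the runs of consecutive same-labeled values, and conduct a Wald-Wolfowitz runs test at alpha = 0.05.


Step 1: Compute median = 16; label A = above, B = below.
Labels in order: AABBABBAAABABABB  (n_A = 8, n_B = 8)
Step 2: Count runs R = 10.
Step 3: Under H0 (random ordering), E[R] = 2*n_A*n_B/(n_A+n_B) + 1 = 2*8*8/16 + 1 = 9.0000.
        Var[R] = 2*n_A*n_B*(2*n_A*n_B - n_A - n_B) / ((n_A+n_B)^2 * (n_A+n_B-1)) = 14336/3840 = 3.7333.
        SD[R] = 1.9322.
Step 4: Continuity-corrected z = (R - 0.5 - E[R]) / SD[R] = (10 - 0.5 - 9.0000) / 1.9322 = 0.2588.
Step 5: Two-sided p-value via normal approximation = 2*(1 - Phi(|z|)) = 0.795809.
Step 6: alpha = 0.05. fail to reject H0.

R = 10, z = 0.2588, p = 0.795809, fail to reject H0.


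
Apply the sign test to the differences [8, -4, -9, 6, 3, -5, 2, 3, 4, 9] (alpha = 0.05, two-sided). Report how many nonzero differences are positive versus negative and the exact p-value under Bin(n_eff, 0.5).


Step 1: Discard zero differences. Original n = 10; n_eff = number of nonzero differences = 10.
Nonzero differences (with sign): +8, -4, -9, +6, +3, -5, +2, +3, +4, +9
Step 2: Count signs: positive = 7, negative = 3.
Step 3: Under H0: P(positive) = 0.5, so the number of positives S ~ Bin(10, 0.5).
Step 4: Two-sided exact p-value = sum of Bin(10,0.5) probabilities at or below the observed probability = 0.343750.
Step 5: alpha = 0.05. fail to reject H0.

n_eff = 10, pos = 7, neg = 3, p = 0.343750, fail to reject H0.


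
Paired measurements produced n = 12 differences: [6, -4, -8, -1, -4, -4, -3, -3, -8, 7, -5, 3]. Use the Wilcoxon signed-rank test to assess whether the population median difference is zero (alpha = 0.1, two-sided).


Step 1: Drop any zero differences (none here) and take |d_i|.
|d| = [6, 4, 8, 1, 4, 4, 3, 3, 8, 7, 5, 3]
Step 2: Midrank |d_i| (ties get averaged ranks).
ranks: |6|->9, |4|->6, |8|->11.5, |1|->1, |4|->6, |4|->6, |3|->3, |3|->3, |8|->11.5, |7|->10, |5|->8, |3|->3
Step 3: Attach original signs; sum ranks with positive sign and with negative sign.
W+ = 9 + 10 + 3 = 22
W- = 6 + 11.5 + 1 + 6 + 6 + 3 + 3 + 11.5 + 8 = 56
(Check: W+ + W- = 78 should equal n(n+1)/2 = 78.)
Step 4: Test statistic W = min(W+, W-) = 22.
Step 5: Ties in |d|, so use the tie-corrected normal approximation.
        E[W] = n(n+1)/4 = 12*13/4 = 39.
        Tie groups: |d|=3 (t=3), |d|=4 (t=3), |d|=8 (t=2); sum(t^3 - t) = 54.
        Var[W] = n(n+1)(2n+1)/24 - sum(t^3-t)/48 = 3900/24 - 54/48 = 161.375.
        z = (W - E[W]) / sqrt(Var[W]) = (22 - 39) / 12.7033 = -1.3382.
        Two-sided p = 2*Phi(z) = 0.180821.
Step 6: alpha = 0.1. fail to reject H0.

W+ = 22, W- = 56, W = min = 22, p = 0.180821, fail to reject H0.


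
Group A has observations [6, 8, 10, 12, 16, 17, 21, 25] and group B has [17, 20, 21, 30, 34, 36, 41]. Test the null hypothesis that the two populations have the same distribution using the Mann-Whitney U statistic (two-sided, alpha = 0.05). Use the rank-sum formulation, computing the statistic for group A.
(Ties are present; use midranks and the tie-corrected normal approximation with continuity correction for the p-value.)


Step 1: Combine and sort all 15 observations; assign midranks.
sorted (value, group): (6,X), (8,X), (10,X), (12,X), (16,X), (17,X), (17,Y), (20,Y), (21,X), (21,Y), (25,X), (30,Y), (34,Y), (36,Y), (41,Y)
ranks: 6->1, 8->2, 10->3, 12->4, 16->5, 17->6.5, 17->6.5, 20->8, 21->9.5, 21->9.5, 25->11, 30->12, 34->13, 36->14, 41->15
Step 2: Rank sum for X: R1 = 1 + 2 + 3 + 4 + 5 + 6.5 + 9.5 + 11 = 42.
Step 3: U_X = R1 - n1(n1+1)/2 = 42 - 8*9/2 = 42 - 36 = 6.
       U_Y = n1*n2 - U_X = 56 - 6 = 50.
Step 4: Ties are present, so use the tie-corrected normal approximation (with continuity correction) for the p-value.
Step 5: p-value = 0.012681; compare to alpha = 0.05. reject H0.

U_X = 6, p = 0.012681, reject H0 at alpha = 0.05.


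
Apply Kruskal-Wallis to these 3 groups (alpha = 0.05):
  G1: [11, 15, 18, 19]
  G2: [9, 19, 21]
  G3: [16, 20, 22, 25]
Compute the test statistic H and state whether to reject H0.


Step 1: Combine all N = 11 observations and assign midranks.
sorted (value, group, rank): (9,G2,1), (11,G1,2), (15,G1,3), (16,G3,4), (18,G1,5), (19,G1,6.5), (19,G2,6.5), (20,G3,8), (21,G2,9), (22,G3,10), (25,G3,11)
Step 2: Sum ranks within each group.
R_1 = 16.5 (n_1 = 4)
R_2 = 16.5 (n_2 = 3)
R_3 = 33 (n_3 = 4)
Step 3: H = 12/(N(N+1)) * sum(R_i^2/n_i) - 3(N+1)
     = 12/(11*12) * (16.5^2/4 + 16.5^2/3 + 33^2/4) - 3*12
     = 0.090909 * 431.062 - 36
     = 3.187500.
Step 4: Ties present; correction factor C = 1 - 6/(11^3 - 11) = 0.995455. Corrected H = 3.187500 / 0.995455 = 3.202055.
Step 5: Under H0, H ~ chi^2(2); p-value = 0.201689.
Step 6: alpha = 0.05. fail to reject H0.

H = 3.2021, df = 2, p = 0.201689, fail to reject H0.


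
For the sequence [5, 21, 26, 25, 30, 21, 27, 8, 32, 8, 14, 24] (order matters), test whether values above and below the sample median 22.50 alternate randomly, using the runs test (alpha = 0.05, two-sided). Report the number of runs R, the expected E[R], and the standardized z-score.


Step 1: Compute median = 22.50; label A = above, B = below.
Labels in order: BBAAABABABBA  (n_A = 6, n_B = 6)
Step 2: Count runs R = 8.
Step 3: Under H0 (random ordering), E[R] = 2*n_A*n_B/(n_A+n_B) + 1 = 2*6*6/12 + 1 = 7.0000.
        Var[R] = 2*n_A*n_B*(2*n_A*n_B - n_A - n_B) / ((n_A+n_B)^2 * (n_A+n_B-1)) = 4320/1584 = 2.7273.
        SD[R] = 1.6514.
Step 4: Continuity-corrected z = (R - 0.5 - E[R]) / SD[R] = (8 - 0.5 - 7.0000) / 1.6514 = 0.3028.
Step 5: Two-sided p-value via normal approximation = 2*(1 - Phi(|z|)) = 0.762069.
Step 6: alpha = 0.05. fail to reject H0.

R = 8, z = 0.3028, p = 0.762069, fail to reject H0.


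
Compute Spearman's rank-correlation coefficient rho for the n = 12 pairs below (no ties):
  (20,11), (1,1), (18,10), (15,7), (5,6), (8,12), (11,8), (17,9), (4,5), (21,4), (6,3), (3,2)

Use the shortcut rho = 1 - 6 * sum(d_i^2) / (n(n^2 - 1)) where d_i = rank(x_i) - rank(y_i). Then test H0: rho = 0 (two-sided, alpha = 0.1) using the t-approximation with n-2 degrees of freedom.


Step 1: Rank x and y separately (midranks; no ties here).
rank(x): 20->11, 1->1, 18->10, 15->8, 5->4, 8->6, 11->7, 17->9, 4->3, 21->12, 6->5, 3->2
rank(y): 11->11, 1->1, 10->10, 7->7, 6->6, 12->12, 8->8, 9->9, 5->5, 4->4, 3->3, 2->2
Step 2: d_i = R_x(i) - R_y(i); compute d_i^2.
  (11-11)^2=0, (1-1)^2=0, (10-10)^2=0, (8-7)^2=1, (4-6)^2=4, (6-12)^2=36, (7-8)^2=1, (9-9)^2=0, (3-5)^2=4, (12-4)^2=64, (5-3)^2=4, (2-2)^2=0
sum(d^2) = 114.
Step 3: rho = 1 - 6*114 / (12*(12^2 - 1)) = 1 - 684/1716 = 0.601399.
Step 4: Under H0, t = rho * sqrt((n-2)/(1-rho^2)) = 2.3804 ~ t(10).
Step 5: Two-sided p-value from the t-distribution with 10 df = 0.038588.
Step 6: alpha = 0.1. reject H0.

rho = 0.6014, p = 0.038588, reject H0 at alpha = 0.1.


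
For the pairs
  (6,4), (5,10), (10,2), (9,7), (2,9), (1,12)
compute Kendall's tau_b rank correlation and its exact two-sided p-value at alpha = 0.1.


Step 1: Enumerate the 15 unordered pairs (i,j) with i<j and classify each by sign(x_j-x_i) * sign(y_j-y_i).
  (1,2):dx=-1,dy=+6->D; (1,3):dx=+4,dy=-2->D; (1,4):dx=+3,dy=+3->C; (1,5):dx=-4,dy=+5->D
  (1,6):dx=-5,dy=+8->D; (2,3):dx=+5,dy=-8->D; (2,4):dx=+4,dy=-3->D; (2,5):dx=-3,dy=-1->C
  (2,6):dx=-4,dy=+2->D; (3,4):dx=-1,dy=+5->D; (3,5):dx=-8,dy=+7->D; (3,6):dx=-9,dy=+10->D
  (4,5):dx=-7,dy=+2->D; (4,6):dx=-8,dy=+5->D; (5,6):dx=-1,dy=+3->D
Step 2: C = 2, D = 13, total pairs = 15.
Step 3: tau = (C - D)/(n(n-1)/2) = (2 - 13)/15 = -0.733333.
Step 4: Exact two-sided p-value (enumerate n! = 720 permutations of y under H0): p = 0.055556.
Step 5: alpha = 0.1. reject H0.

tau_b = -0.7333 (C=2, D=13), p = 0.055556, reject H0.


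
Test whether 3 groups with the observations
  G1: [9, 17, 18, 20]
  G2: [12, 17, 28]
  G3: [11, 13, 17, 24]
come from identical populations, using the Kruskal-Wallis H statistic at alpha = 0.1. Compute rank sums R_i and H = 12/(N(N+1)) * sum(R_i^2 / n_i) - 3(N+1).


Step 1: Combine all N = 11 observations and assign midranks.
sorted (value, group, rank): (9,G1,1), (11,G3,2), (12,G2,3), (13,G3,4), (17,G1,6), (17,G2,6), (17,G3,6), (18,G1,8), (20,G1,9), (24,G3,10), (28,G2,11)
Step 2: Sum ranks within each group.
R_1 = 24 (n_1 = 4)
R_2 = 20 (n_2 = 3)
R_3 = 22 (n_3 = 4)
Step 3: H = 12/(N(N+1)) * sum(R_i^2/n_i) - 3(N+1)
     = 12/(11*12) * (24^2/4 + 20^2/3 + 22^2/4) - 3*12
     = 0.090909 * 398.333 - 36
     = 0.212121.
Step 4: Ties present; correction factor C = 1 - 24/(11^3 - 11) = 0.981818. Corrected H = 0.212121 / 0.981818 = 0.216049.
Step 5: Under H0, H ~ chi^2(2); p-value = 0.897605.
Step 6: alpha = 0.1. fail to reject H0.

H = 0.2160, df = 2, p = 0.897605, fail to reject H0.


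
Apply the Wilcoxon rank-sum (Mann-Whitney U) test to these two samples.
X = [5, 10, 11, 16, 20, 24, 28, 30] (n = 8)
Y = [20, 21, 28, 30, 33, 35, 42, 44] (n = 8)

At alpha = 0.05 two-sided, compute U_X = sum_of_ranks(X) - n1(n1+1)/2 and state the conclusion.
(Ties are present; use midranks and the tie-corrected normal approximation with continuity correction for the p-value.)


Step 1: Combine and sort all 16 observations; assign midranks.
sorted (value, group): (5,X), (10,X), (11,X), (16,X), (20,X), (20,Y), (21,Y), (24,X), (28,X), (28,Y), (30,X), (30,Y), (33,Y), (35,Y), (42,Y), (44,Y)
ranks: 5->1, 10->2, 11->3, 16->4, 20->5.5, 20->5.5, 21->7, 24->8, 28->9.5, 28->9.5, 30->11.5, 30->11.5, 33->13, 35->14, 42->15, 44->16
Step 2: Rank sum for X: R1 = 1 + 2 + 3 + 4 + 5.5 + 8 + 9.5 + 11.5 = 44.5.
Step 3: U_X = R1 - n1(n1+1)/2 = 44.5 - 8*9/2 = 44.5 - 36 = 8.5.
       U_Y = n1*n2 - U_X = 64 - 8.5 = 55.5.
Step 4: Ties are present, so use the tie-corrected normal approximation (with continuity correction) for the p-value.
Step 5: p-value = 0.015485; compare to alpha = 0.05. reject H0.

U_X = 8.5, p = 0.015485, reject H0 at alpha = 0.05.


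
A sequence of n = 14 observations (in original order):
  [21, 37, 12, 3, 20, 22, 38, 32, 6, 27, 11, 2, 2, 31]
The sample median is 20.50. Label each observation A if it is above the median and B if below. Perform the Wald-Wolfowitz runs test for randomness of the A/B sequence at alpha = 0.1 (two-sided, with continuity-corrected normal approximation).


Step 1: Compute median = 20.50; label A = above, B = below.
Labels in order: AABBBAAABABBBA  (n_A = 7, n_B = 7)
Step 2: Count runs R = 7.
Step 3: Under H0 (random ordering), E[R] = 2*n_A*n_B/(n_A+n_B) + 1 = 2*7*7/14 + 1 = 8.0000.
        Var[R] = 2*n_A*n_B*(2*n_A*n_B - n_A - n_B) / ((n_A+n_B)^2 * (n_A+n_B-1)) = 8232/2548 = 3.2308.
        SD[R] = 1.7974.
Step 4: Continuity-corrected z = (R + 0.5 - E[R]) / SD[R] = (7 + 0.5 - 8.0000) / 1.7974 = -0.2782.
Step 5: Two-sided p-value via normal approximation = 2*(1 - Phi(|z|)) = 0.780879.
Step 6: alpha = 0.1. fail to reject H0.

R = 7, z = -0.2782, p = 0.780879, fail to reject H0.


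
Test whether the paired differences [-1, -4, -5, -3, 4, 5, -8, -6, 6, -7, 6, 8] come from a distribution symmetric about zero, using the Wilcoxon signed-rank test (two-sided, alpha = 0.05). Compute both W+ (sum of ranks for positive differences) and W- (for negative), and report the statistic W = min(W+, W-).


Step 1: Drop any zero differences (none here) and take |d_i|.
|d| = [1, 4, 5, 3, 4, 5, 8, 6, 6, 7, 6, 8]
Step 2: Midrank |d_i| (ties get averaged ranks).
ranks: |1|->1, |4|->3.5, |5|->5.5, |3|->2, |4|->3.5, |5|->5.5, |8|->11.5, |6|->8, |6|->8, |7|->10, |6|->8, |8|->11.5
Step 3: Attach original signs; sum ranks with positive sign and with negative sign.
W+ = 3.5 + 5.5 + 8 + 8 + 11.5 = 36.5
W- = 1 + 3.5 + 5.5 + 2 + 11.5 + 8 + 10 = 41.5
(Check: W+ + W- = 78 should equal n(n+1)/2 = 78.)
Step 4: Test statistic W = min(W+, W-) = 36.5.
Step 5: Ties in |d|, so use the tie-corrected normal approximation.
        E[W] = n(n+1)/4 = 12*13/4 = 39.
        Tie groups: |d|=4 (t=2), |d|=5 (t=2), |d|=6 (t=3), |d|=8 (t=2); sum(t^3 - t) = 42.
        Var[W] = n(n+1)(2n+1)/24 - sum(t^3-t)/48 = 3900/24 - 42/48 = 161.625.
        z = (W - E[W]) / sqrt(Var[W]) = (36.5 - 39) / 12.7132 = -0.1966.
        Two-sided p = 2*Phi(z) = 0.844104.
Step 6: alpha = 0.05. fail to reject H0.

W+ = 36.5, W- = 41.5, W = min = 36.5, p = 0.844104, fail to reject H0.


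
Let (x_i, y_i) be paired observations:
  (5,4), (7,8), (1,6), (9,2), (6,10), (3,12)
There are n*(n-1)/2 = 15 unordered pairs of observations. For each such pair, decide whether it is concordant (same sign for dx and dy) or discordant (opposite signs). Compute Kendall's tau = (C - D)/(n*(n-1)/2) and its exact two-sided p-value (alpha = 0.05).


Step 1: Enumerate the 15 unordered pairs (i,j) with i<j and classify each by sign(x_j-x_i) * sign(y_j-y_i).
  (1,2):dx=+2,dy=+4->C; (1,3):dx=-4,dy=+2->D; (1,4):dx=+4,dy=-2->D; (1,5):dx=+1,dy=+6->C
  (1,6):dx=-2,dy=+8->D; (2,3):dx=-6,dy=-2->C; (2,4):dx=+2,dy=-6->D; (2,5):dx=-1,dy=+2->D
  (2,6):dx=-4,dy=+4->D; (3,4):dx=+8,dy=-4->D; (3,5):dx=+5,dy=+4->C; (3,6):dx=+2,dy=+6->C
  (4,5):dx=-3,dy=+8->D; (4,6):dx=-6,dy=+10->D; (5,6):dx=-3,dy=+2->D
Step 2: C = 5, D = 10, total pairs = 15.
Step 3: tau = (C - D)/(n(n-1)/2) = (5 - 10)/15 = -0.333333.
Step 4: Exact two-sided p-value (enumerate n! = 720 permutations of y under H0): p = 0.469444.
Step 5: alpha = 0.05. fail to reject H0.

tau_b = -0.3333 (C=5, D=10), p = 0.469444, fail to reject H0.


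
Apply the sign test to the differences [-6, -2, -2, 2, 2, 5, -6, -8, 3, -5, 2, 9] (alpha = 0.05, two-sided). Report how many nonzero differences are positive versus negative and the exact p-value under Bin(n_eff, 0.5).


Step 1: Discard zero differences. Original n = 12; n_eff = number of nonzero differences = 12.
Nonzero differences (with sign): -6, -2, -2, +2, +2, +5, -6, -8, +3, -5, +2, +9
Step 2: Count signs: positive = 6, negative = 6.
Step 3: Under H0: P(positive) = 0.5, so the number of positives S ~ Bin(12, 0.5).
Step 4: Two-sided exact p-value = sum of Bin(12,0.5) probabilities at or below the observed probability = 1.000000.
Step 5: alpha = 0.05. fail to reject H0.

n_eff = 12, pos = 6, neg = 6, p = 1.000000, fail to reject H0.


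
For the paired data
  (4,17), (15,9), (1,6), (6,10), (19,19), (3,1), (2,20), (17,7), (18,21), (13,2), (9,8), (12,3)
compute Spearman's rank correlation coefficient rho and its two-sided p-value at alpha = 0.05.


Step 1: Rank x and y separately (midranks; no ties here).
rank(x): 4->4, 15->9, 1->1, 6->5, 19->12, 3->3, 2->2, 17->10, 18->11, 13->8, 9->6, 12->7
rank(y): 17->9, 9->7, 6->4, 10->8, 19->10, 1->1, 20->11, 7->5, 21->12, 2->2, 8->6, 3->3
Step 2: d_i = R_x(i) - R_y(i); compute d_i^2.
  (4-9)^2=25, (9-7)^2=4, (1-4)^2=9, (5-8)^2=9, (12-10)^2=4, (3-1)^2=4, (2-11)^2=81, (10-5)^2=25, (11-12)^2=1, (8-2)^2=36, (6-6)^2=0, (7-3)^2=16
sum(d^2) = 214.
Step 3: rho = 1 - 6*214 / (12*(12^2 - 1)) = 1 - 1284/1716 = 0.251748.
Step 4: Under H0, t = rho * sqrt((n-2)/(1-rho^2)) = 0.8226 ~ t(10).
Step 5: Two-sided p-value from the t-distribution with 10 df = 0.429919.
Step 6: alpha = 0.05. fail to reject H0.

rho = 0.2517, p = 0.429919, fail to reject H0 at alpha = 0.05.


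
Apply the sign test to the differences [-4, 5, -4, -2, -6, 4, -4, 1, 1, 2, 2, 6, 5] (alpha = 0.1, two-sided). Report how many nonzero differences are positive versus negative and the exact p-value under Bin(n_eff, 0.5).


Step 1: Discard zero differences. Original n = 13; n_eff = number of nonzero differences = 13.
Nonzero differences (with sign): -4, +5, -4, -2, -6, +4, -4, +1, +1, +2, +2, +6, +5
Step 2: Count signs: positive = 8, negative = 5.
Step 3: Under H0: P(positive) = 0.5, so the number of positives S ~ Bin(13, 0.5).
Step 4: Two-sided exact p-value = sum of Bin(13,0.5) probabilities at or below the observed probability = 0.581055.
Step 5: alpha = 0.1. fail to reject H0.

n_eff = 13, pos = 8, neg = 5, p = 0.581055, fail to reject H0.


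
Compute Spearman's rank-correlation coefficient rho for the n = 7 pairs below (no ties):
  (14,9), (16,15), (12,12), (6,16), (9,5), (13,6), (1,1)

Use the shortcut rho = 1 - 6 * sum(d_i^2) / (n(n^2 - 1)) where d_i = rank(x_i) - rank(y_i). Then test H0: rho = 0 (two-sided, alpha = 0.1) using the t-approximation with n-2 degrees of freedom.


Step 1: Rank x and y separately (midranks; no ties here).
rank(x): 14->6, 16->7, 12->4, 6->2, 9->3, 13->5, 1->1
rank(y): 9->4, 15->6, 12->5, 16->7, 5->2, 6->3, 1->1
Step 2: d_i = R_x(i) - R_y(i); compute d_i^2.
  (6-4)^2=4, (7-6)^2=1, (4-5)^2=1, (2-7)^2=25, (3-2)^2=1, (5-3)^2=4, (1-1)^2=0
sum(d^2) = 36.
Step 3: rho = 1 - 6*36 / (7*(7^2 - 1)) = 1 - 216/336 = 0.357143.
Step 4: Under H0, t = rho * sqrt((n-2)/(1-rho^2)) = 0.8550 ~ t(5).
Step 5: Two-sided p-value from the t-distribution with 5 df = 0.431611.
Step 6: alpha = 0.1. fail to reject H0.

rho = 0.3571, p = 0.431611, fail to reject H0 at alpha = 0.1.


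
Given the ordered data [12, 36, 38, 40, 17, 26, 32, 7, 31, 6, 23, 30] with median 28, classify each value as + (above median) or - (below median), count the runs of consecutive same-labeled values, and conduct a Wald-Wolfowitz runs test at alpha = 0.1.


Step 1: Compute median = 28; label A = above, B = below.
Labels in order: BAAABBABABBA  (n_A = 6, n_B = 6)
Step 2: Count runs R = 8.
Step 3: Under H0 (random ordering), E[R] = 2*n_A*n_B/(n_A+n_B) + 1 = 2*6*6/12 + 1 = 7.0000.
        Var[R] = 2*n_A*n_B*(2*n_A*n_B - n_A - n_B) / ((n_A+n_B)^2 * (n_A+n_B-1)) = 4320/1584 = 2.7273.
        SD[R] = 1.6514.
Step 4: Continuity-corrected z = (R - 0.5 - E[R]) / SD[R] = (8 - 0.5 - 7.0000) / 1.6514 = 0.3028.
Step 5: Two-sided p-value via normal approximation = 2*(1 - Phi(|z|)) = 0.762069.
Step 6: alpha = 0.1. fail to reject H0.

R = 8, z = 0.3028, p = 0.762069, fail to reject H0.


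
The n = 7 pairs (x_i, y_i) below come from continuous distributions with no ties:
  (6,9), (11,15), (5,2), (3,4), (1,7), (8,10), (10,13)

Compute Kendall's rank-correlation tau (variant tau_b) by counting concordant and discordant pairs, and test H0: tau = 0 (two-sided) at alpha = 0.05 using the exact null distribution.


Step 1: Enumerate the 21 unordered pairs (i,j) with i<j and classify each by sign(x_j-x_i) * sign(y_j-y_i).
  (1,2):dx=+5,dy=+6->C; (1,3):dx=-1,dy=-7->C; (1,4):dx=-3,dy=-5->C; (1,5):dx=-5,dy=-2->C
  (1,6):dx=+2,dy=+1->C; (1,7):dx=+4,dy=+4->C; (2,3):dx=-6,dy=-13->C; (2,4):dx=-8,dy=-11->C
  (2,5):dx=-10,dy=-8->C; (2,6):dx=-3,dy=-5->C; (2,7):dx=-1,dy=-2->C; (3,4):dx=-2,dy=+2->D
  (3,5):dx=-4,dy=+5->D; (3,6):dx=+3,dy=+8->C; (3,7):dx=+5,dy=+11->C; (4,5):dx=-2,dy=+3->D
  (4,6):dx=+5,dy=+6->C; (4,7):dx=+7,dy=+9->C; (5,6):dx=+7,dy=+3->C; (5,7):dx=+9,dy=+6->C
  (6,7):dx=+2,dy=+3->C
Step 2: C = 18, D = 3, total pairs = 21.
Step 3: tau = (C - D)/(n(n-1)/2) = (18 - 3)/21 = 0.714286.
Step 4: Exact two-sided p-value (enumerate n! = 5040 permutations of y under H0): p = 0.030159.
Step 5: alpha = 0.05. reject H0.

tau_b = 0.7143 (C=18, D=3), p = 0.030159, reject H0.


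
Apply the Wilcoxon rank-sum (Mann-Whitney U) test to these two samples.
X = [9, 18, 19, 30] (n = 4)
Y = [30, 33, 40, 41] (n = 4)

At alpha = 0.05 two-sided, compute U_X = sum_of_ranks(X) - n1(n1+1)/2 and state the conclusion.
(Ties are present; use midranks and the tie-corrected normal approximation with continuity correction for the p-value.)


Step 1: Combine and sort all 8 observations; assign midranks.
sorted (value, group): (9,X), (18,X), (19,X), (30,X), (30,Y), (33,Y), (40,Y), (41,Y)
ranks: 9->1, 18->2, 19->3, 30->4.5, 30->4.5, 33->6, 40->7, 41->8
Step 2: Rank sum for X: R1 = 1 + 2 + 3 + 4.5 = 10.5.
Step 3: U_X = R1 - n1(n1+1)/2 = 10.5 - 4*5/2 = 10.5 - 10 = 0.5.
       U_Y = n1*n2 - U_X = 16 - 0.5 = 15.5.
Step 4: Ties are present, so use the tie-corrected normal approximation (with continuity correction) for the p-value.
Step 5: p-value = 0.042066; compare to alpha = 0.05. reject H0.

U_X = 0.5, p = 0.042066, reject H0 at alpha = 0.05.


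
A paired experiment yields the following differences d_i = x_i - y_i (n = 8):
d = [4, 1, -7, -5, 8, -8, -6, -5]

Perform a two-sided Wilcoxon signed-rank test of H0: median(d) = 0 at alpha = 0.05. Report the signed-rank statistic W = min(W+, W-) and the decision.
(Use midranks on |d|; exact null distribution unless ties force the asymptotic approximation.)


Step 1: Drop any zero differences (none here) and take |d_i|.
|d| = [4, 1, 7, 5, 8, 8, 6, 5]
Step 2: Midrank |d_i| (ties get averaged ranks).
ranks: |4|->2, |1|->1, |7|->6, |5|->3.5, |8|->7.5, |8|->7.5, |6|->5, |5|->3.5
Step 3: Attach original signs; sum ranks with positive sign and with negative sign.
W+ = 2 + 1 + 7.5 = 10.5
W- = 6 + 3.5 + 7.5 + 5 + 3.5 = 25.5
(Check: W+ + W- = 36 should equal n(n+1)/2 = 36.)
Step 4: Test statistic W = min(W+, W-) = 10.5.
Step 5: Ties in |d|, so use the tie-corrected normal approximation.
        E[W] = n(n+1)/4 = 8*9/4 = 18.
        Tie groups: |d|=5 (t=2), |d|=8 (t=2); sum(t^3 - t) = 12.
        Var[W] = n(n+1)(2n+1)/24 - sum(t^3-t)/48 = 1224/24 - 12/48 = 50.75.
        z = (W - E[W]) / sqrt(Var[W]) = (10.5 - 18) / 7.1239 = -1.0528.
        Two-sided p = 2*Phi(z) = 0.292436.
Step 6: alpha = 0.05. fail to reject H0.

W+ = 10.5, W- = 25.5, W = min = 10.5, p = 0.292436, fail to reject H0.


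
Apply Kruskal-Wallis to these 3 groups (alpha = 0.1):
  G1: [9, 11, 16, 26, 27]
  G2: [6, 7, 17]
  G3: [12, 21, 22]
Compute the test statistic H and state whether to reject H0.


Step 1: Combine all N = 11 observations and assign midranks.
sorted (value, group, rank): (6,G2,1), (7,G2,2), (9,G1,3), (11,G1,4), (12,G3,5), (16,G1,6), (17,G2,7), (21,G3,8), (22,G3,9), (26,G1,10), (27,G1,11)
Step 2: Sum ranks within each group.
R_1 = 34 (n_1 = 5)
R_2 = 10 (n_2 = 3)
R_3 = 22 (n_3 = 3)
Step 3: H = 12/(N(N+1)) * sum(R_i^2/n_i) - 3(N+1)
     = 12/(11*12) * (34^2/5 + 10^2/3 + 22^2/3) - 3*12
     = 0.090909 * 425.867 - 36
     = 2.715152.
Step 4: No ties, so H is used without correction.
Step 5: Under H0, H ~ chi^2(2); p-value = 0.257284.
Step 6: alpha = 0.1. fail to reject H0.

H = 2.7152, df = 2, p = 0.257284, fail to reject H0.


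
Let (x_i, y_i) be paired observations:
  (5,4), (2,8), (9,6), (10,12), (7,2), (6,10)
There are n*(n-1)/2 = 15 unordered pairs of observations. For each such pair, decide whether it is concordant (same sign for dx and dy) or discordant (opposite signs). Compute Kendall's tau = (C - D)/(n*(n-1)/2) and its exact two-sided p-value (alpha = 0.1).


Step 1: Enumerate the 15 unordered pairs (i,j) with i<j and classify each by sign(x_j-x_i) * sign(y_j-y_i).
  (1,2):dx=-3,dy=+4->D; (1,3):dx=+4,dy=+2->C; (1,4):dx=+5,dy=+8->C; (1,5):dx=+2,dy=-2->D
  (1,6):dx=+1,dy=+6->C; (2,3):dx=+7,dy=-2->D; (2,4):dx=+8,dy=+4->C; (2,5):dx=+5,dy=-6->D
  (2,6):dx=+4,dy=+2->C; (3,4):dx=+1,dy=+6->C; (3,5):dx=-2,dy=-4->C; (3,6):dx=-3,dy=+4->D
  (4,5):dx=-3,dy=-10->C; (4,6):dx=-4,dy=-2->C; (5,6):dx=-1,dy=+8->D
Step 2: C = 9, D = 6, total pairs = 15.
Step 3: tau = (C - D)/(n(n-1)/2) = (9 - 6)/15 = 0.200000.
Step 4: Exact two-sided p-value (enumerate n! = 720 permutations of y under H0): p = 0.719444.
Step 5: alpha = 0.1. fail to reject H0.

tau_b = 0.2000 (C=9, D=6), p = 0.719444, fail to reject H0.


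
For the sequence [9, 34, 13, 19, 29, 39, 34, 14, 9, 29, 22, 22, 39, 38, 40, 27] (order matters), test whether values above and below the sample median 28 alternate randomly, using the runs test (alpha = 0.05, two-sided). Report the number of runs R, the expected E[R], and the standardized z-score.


Step 1: Compute median = 28; label A = above, B = below.
Labels in order: BABBAAABBABBAAAB  (n_A = 8, n_B = 8)
Step 2: Count runs R = 9.
Step 3: Under H0 (random ordering), E[R] = 2*n_A*n_B/(n_A+n_B) + 1 = 2*8*8/16 + 1 = 9.0000.
        Var[R] = 2*n_A*n_B*(2*n_A*n_B - n_A - n_B) / ((n_A+n_B)^2 * (n_A+n_B-1)) = 14336/3840 = 3.7333.
        SD[R] = 1.9322.
Step 4: R = E[R], so z = 0 with no continuity correction.
Step 5: Two-sided p-value via normal approximation = 2*(1 - Phi(|z|)) = 1.000000.
Step 6: alpha = 0.05. fail to reject H0.

R = 9, z = 0.0000, p = 1.000000, fail to reject H0.


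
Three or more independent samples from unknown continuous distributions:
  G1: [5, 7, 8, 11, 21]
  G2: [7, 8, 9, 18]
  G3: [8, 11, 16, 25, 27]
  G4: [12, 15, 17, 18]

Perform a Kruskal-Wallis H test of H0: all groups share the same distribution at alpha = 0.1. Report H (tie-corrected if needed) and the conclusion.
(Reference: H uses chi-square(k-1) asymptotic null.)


Step 1: Combine all N = 18 observations and assign midranks.
sorted (value, group, rank): (5,G1,1), (7,G1,2.5), (7,G2,2.5), (8,G1,5), (8,G2,5), (8,G3,5), (9,G2,7), (11,G1,8.5), (11,G3,8.5), (12,G4,10), (15,G4,11), (16,G3,12), (17,G4,13), (18,G2,14.5), (18,G4,14.5), (21,G1,16), (25,G3,17), (27,G3,18)
Step 2: Sum ranks within each group.
R_1 = 33 (n_1 = 5)
R_2 = 29 (n_2 = 4)
R_3 = 60.5 (n_3 = 5)
R_4 = 48.5 (n_4 = 4)
Step 3: H = 12/(N(N+1)) * sum(R_i^2/n_i) - 3(N+1)
     = 12/(18*19) * (33^2/5 + 29^2/4 + 60.5^2/5 + 48.5^2/4) - 3*19
     = 0.035088 * 1748.16 - 57
     = 4.339035.
Step 4: Ties present; correction factor C = 1 - 42/(18^3 - 18) = 0.992776. Corrected H = 4.339035 / 0.992776 = 4.370608.
Step 5: Under H0, H ~ chi^2(3); p-value = 0.224126.
Step 6: alpha = 0.1. fail to reject H0.

H = 4.3706, df = 3, p = 0.224126, fail to reject H0.


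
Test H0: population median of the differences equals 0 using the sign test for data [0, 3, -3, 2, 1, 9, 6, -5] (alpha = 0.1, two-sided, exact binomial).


Step 1: Discard zero differences. Original n = 8; n_eff = number of nonzero differences = 7.
Nonzero differences (with sign): +3, -3, +2, +1, +9, +6, -5
Step 2: Count signs: positive = 5, negative = 2.
Step 3: Under H0: P(positive) = 0.5, so the number of positives S ~ Bin(7, 0.5).
Step 4: Two-sided exact p-value = sum of Bin(7,0.5) probabilities at or below the observed probability = 0.453125.
Step 5: alpha = 0.1. fail to reject H0.

n_eff = 7, pos = 5, neg = 2, p = 0.453125, fail to reject H0.


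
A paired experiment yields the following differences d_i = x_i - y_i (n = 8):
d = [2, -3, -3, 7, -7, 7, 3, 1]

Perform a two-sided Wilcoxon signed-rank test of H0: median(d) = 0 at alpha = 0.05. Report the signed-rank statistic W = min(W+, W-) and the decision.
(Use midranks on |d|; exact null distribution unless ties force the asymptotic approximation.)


Step 1: Drop any zero differences (none here) and take |d_i|.
|d| = [2, 3, 3, 7, 7, 7, 3, 1]
Step 2: Midrank |d_i| (ties get averaged ranks).
ranks: |2|->2, |3|->4, |3|->4, |7|->7, |7|->7, |7|->7, |3|->4, |1|->1
Step 3: Attach original signs; sum ranks with positive sign and with negative sign.
W+ = 2 + 7 + 7 + 4 + 1 = 21
W- = 4 + 4 + 7 = 15
(Check: W+ + W- = 36 should equal n(n+1)/2 = 36.)
Step 4: Test statistic W = min(W+, W-) = 15.
Step 5: Ties in |d|, so use the tie-corrected normal approximation.
        E[W] = n(n+1)/4 = 8*9/4 = 18.
        Tie groups: |d|=3 (t=3), |d|=7 (t=3); sum(t^3 - t) = 48.
        Var[W] = n(n+1)(2n+1)/24 - sum(t^3-t)/48 = 1224/24 - 48/48 = 50.
        z = (W - E[W]) / sqrt(Var[W]) = (15 - 18) / 7.0711 = -0.4243.
        Two-sided p = 2*Phi(z) = 0.671373.
Step 6: alpha = 0.05. fail to reject H0.

W+ = 21, W- = 15, W = min = 15, p = 0.671373, fail to reject H0.
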